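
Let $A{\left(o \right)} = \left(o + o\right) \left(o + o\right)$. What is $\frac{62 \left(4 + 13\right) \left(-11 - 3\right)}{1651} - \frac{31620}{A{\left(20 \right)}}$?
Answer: $- \frac{3790711}{132080} \approx -28.7$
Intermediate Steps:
$A{\left(o \right)} = 4 o^{2}$ ($A{\left(o \right)} = 2 o 2 o = 4 o^{2}$)
$\frac{62 \left(4 + 13\right) \left(-11 - 3\right)}{1651} - \frac{31620}{A{\left(20 \right)}} = \frac{62 \left(4 + 13\right) \left(-11 - 3\right)}{1651} - \frac{31620}{4 \cdot 20^{2}} = 62 \cdot 17 \left(-14\right) \frac{1}{1651} - \frac{31620}{4 \cdot 400} = 62 \left(-238\right) \frac{1}{1651} - \frac{31620}{1600} = \left(-14756\right) \frac{1}{1651} - \frac{1581}{80} = - \frac{14756}{1651} - \frac{1581}{80} = - \frac{3790711}{132080}$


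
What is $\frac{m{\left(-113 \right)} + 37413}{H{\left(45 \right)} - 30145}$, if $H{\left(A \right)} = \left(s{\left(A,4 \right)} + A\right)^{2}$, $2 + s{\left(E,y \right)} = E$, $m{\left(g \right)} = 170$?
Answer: $- \frac{37583}{22401} \approx -1.6777$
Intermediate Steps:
$s{\left(E,y \right)} = -2 + E$
$H{\left(A \right)} = \left(-2 + 2 A\right)^{2}$ ($H{\left(A \right)} = \left(\left(-2 + A\right) + A\right)^{2} = \left(-2 + 2 A\right)^{2}$)
$\frac{m{\left(-113 \right)} + 37413}{H{\left(45 \right)} - 30145} = \frac{170 + 37413}{4 \left(-1 + 45\right)^{2} - 30145} = \frac{37583}{4 \cdot 44^{2} - 30145} = \frac{37583}{4 \cdot 1936 - 30145} = \frac{37583}{7744 - 30145} = \frac{37583}{-22401} = 37583 \left(- \frac{1}{22401}\right) = - \frac{37583}{22401}$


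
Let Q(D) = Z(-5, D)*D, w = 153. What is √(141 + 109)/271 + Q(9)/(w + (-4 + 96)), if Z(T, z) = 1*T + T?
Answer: -18/49 + 5*√10/271 ≈ -0.30900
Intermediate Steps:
Z(T, z) = 2*T (Z(T, z) = T + T = 2*T)
Q(D) = -10*D (Q(D) = (2*(-5))*D = -10*D)
√(141 + 109)/271 + Q(9)/(w + (-4 + 96)) = √(141 + 109)/271 + (-10*9)/(153 + (-4 + 96)) = √250*(1/271) - 90/(153 + 92) = (5*√10)*(1/271) - 90/245 = 5*√10/271 - 90*1/245 = 5*√10/271 - 18/49 = -18/49 + 5*√10/271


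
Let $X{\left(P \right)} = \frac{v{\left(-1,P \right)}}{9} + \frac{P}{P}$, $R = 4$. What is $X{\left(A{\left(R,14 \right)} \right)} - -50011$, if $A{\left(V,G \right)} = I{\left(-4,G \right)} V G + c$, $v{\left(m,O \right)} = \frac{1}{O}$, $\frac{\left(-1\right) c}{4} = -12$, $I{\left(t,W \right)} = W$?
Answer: $\frac{374489857}{7488} \approx 50012.0$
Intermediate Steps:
$c = 48$ ($c = \left(-4\right) \left(-12\right) = 48$)
$A{\left(V,G \right)} = 48 + V G^{2}$ ($A{\left(V,G \right)} = G V G + 48 = V G^{2} + 48 = 48 + V G^{2}$)
$X{\left(P \right)} = 1 + \frac{1}{9 P}$ ($X{\left(P \right)} = \frac{1}{P 9} + \frac{P}{P} = \frac{1}{P} \frac{1}{9} + 1 = \frac{1}{9 P} + 1 = 1 + \frac{1}{9 P}$)
$X{\left(A{\left(R,14 \right)} \right)} - -50011 = \frac{\frac{1}{9} + \left(48 + 4 \cdot 14^{2}\right)}{48 + 4 \cdot 14^{2}} - -50011 = \frac{\frac{1}{9} + \left(48 + 4 \cdot 196\right)}{48 + 4 \cdot 196} + 50011 = \frac{\frac{1}{9} + \left(48 + 784\right)}{48 + 784} + 50011 = \frac{\frac{1}{9} + 832}{832} + 50011 = \frac{1}{832} \cdot \frac{7489}{9} + 50011 = \frac{7489}{7488} + 50011 = \frac{374489857}{7488}$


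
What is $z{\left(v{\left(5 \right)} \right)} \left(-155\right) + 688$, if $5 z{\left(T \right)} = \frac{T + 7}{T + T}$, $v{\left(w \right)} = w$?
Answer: $\frac{3254}{5} \approx 650.8$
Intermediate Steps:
$z{\left(T \right)} = \frac{7 + T}{10 T}$ ($z{\left(T \right)} = \frac{\left(T + 7\right) \frac{1}{T + T}}{5} = \frac{\left(7 + T\right) \frac{1}{2 T}}{5} = \frac{\frac{1}{2} \frac{1}{T} \left(7 + T\right)}{5} = \frac{7 + T}{10 T}$)
$z{\left(v{\left(5 \right)} \right)} \left(-155\right) + 688 = \frac{7 + 5}{10 \cdot 5} \left(-155\right) + 688 = \frac{1}{10} \cdot \frac{1}{5} \cdot 12 \left(-155\right) + 688 = \frac{6}{25} \left(-155\right) + 688 = - \frac{186}{5} + 688 = \frac{3254}{5}$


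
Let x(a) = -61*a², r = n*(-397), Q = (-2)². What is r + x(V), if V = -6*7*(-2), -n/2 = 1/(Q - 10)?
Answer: -1291645/3 ≈ -4.3055e+5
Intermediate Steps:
Q = 4
n = ⅓ (n = -2/(4 - 10) = -2/(-6) = -2*(-⅙) = ⅓ ≈ 0.33333)
r = -397/3 (r = (⅓)*(-397) = -397/3 ≈ -132.33)
V = 84 (V = -42*(-2) = 84)
r + x(V) = -397/3 - 61*84² = -397/3 - 61*7056 = -397/3 - 430416 = -1291645/3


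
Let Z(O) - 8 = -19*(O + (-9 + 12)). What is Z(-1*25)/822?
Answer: 71/137 ≈ 0.51825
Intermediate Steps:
Z(O) = -49 - 19*O (Z(O) = 8 - 19*(O + (-9 + 12)) = 8 - 19*(O + 3) = 8 - 19*(3 + O) = 8 + (-57 - 19*O) = -49 - 19*O)
Z(-1*25)/822 = (-49 - (-19)*25)/822 = (-49 - 19*(-25))*(1/822) = (-49 + 475)*(1/822) = 426*(1/822) = 71/137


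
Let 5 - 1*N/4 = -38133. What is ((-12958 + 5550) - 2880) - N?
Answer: -162840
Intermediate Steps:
N = 152552 (N = 20 - 4*(-38133) = 20 + 152532 = 152552)
((-12958 + 5550) - 2880) - N = ((-12958 + 5550) - 2880) - 1*152552 = (-7408 - 2880) - 152552 = -10288 - 152552 = -162840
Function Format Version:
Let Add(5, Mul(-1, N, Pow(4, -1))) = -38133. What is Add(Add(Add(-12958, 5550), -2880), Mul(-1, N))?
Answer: -162840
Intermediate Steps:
N = 152552 (N = Add(20, Mul(-4, -38133)) = Add(20, 152532) = 152552)
Add(Add(Add(-12958, 5550), -2880), Mul(-1, N)) = Add(Add(Add(-12958, 5550), -2880), Mul(-1, 152552)) = Add(Add(-7408, -2880), -152552) = Add(-10288, -152552) = -162840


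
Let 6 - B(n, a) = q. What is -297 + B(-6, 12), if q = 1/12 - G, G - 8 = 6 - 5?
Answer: -3385/12 ≈ -282.08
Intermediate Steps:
G = 9 (G = 8 + (6 - 5) = 8 + 1 = 9)
q = -107/12 (q = 1/12 - 1*9 = 1*(1/12) - 9 = 1/12 - 9 = -107/12 ≈ -8.9167)
B(n, a) = 179/12 (B(n, a) = 6 - 1*(-107/12) = 6 + 107/12 = 179/12)
-297 + B(-6, 12) = -297 + 179/12 = -3385/12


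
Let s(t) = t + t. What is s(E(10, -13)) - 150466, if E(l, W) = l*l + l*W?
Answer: -150526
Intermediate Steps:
E(l, W) = l² + W*l
s(t) = 2*t
s(E(10, -13)) - 150466 = 2*(10*(-13 + 10)) - 150466 = 2*(10*(-3)) - 150466 = 2*(-30) - 150466 = -60 - 150466 = -150526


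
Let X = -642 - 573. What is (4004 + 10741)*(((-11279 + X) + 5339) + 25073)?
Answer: 264200910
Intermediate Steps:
X = -1215
(4004 + 10741)*(((-11279 + X) + 5339) + 25073) = (4004 + 10741)*(((-11279 - 1215) + 5339) + 25073) = 14745*((-12494 + 5339) + 25073) = 14745*(-7155 + 25073) = 14745*17918 = 264200910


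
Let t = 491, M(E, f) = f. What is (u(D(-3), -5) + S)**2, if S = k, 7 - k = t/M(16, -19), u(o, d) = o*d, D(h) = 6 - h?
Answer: 53361/361 ≈ 147.81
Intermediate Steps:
u(o, d) = d*o
k = 624/19 (k = 7 - 491/(-19) = 7 - 491*(-1)/19 = 7 - 1*(-491/19) = 7 + 491/19 = 624/19 ≈ 32.842)
S = 624/19 ≈ 32.842
(u(D(-3), -5) + S)**2 = (-5*(6 - 1*(-3)) + 624/19)**2 = (-5*(6 + 3) + 624/19)**2 = (-5*9 + 624/19)**2 = (-45 + 624/19)**2 = (-231/19)**2 = 53361/361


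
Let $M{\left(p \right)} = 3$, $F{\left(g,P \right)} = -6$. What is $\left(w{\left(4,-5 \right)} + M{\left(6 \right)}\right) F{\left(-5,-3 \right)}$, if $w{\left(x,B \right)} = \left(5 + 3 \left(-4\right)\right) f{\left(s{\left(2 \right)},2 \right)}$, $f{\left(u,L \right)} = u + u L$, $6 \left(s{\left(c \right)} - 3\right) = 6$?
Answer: $486$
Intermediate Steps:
$s{\left(c \right)} = 4$ ($s{\left(c \right)} = 3 + \frac{1}{6} \cdot 6 = 3 + 1 = 4$)
$f{\left(u,L \right)} = u + L u$
$w{\left(x,B \right)} = -84$ ($w{\left(x,B \right)} = \left(5 + 3 \left(-4\right)\right) 4 \left(1 + 2\right) = \left(5 - 12\right) 4 \cdot 3 = \left(-7\right) 12 = -84$)
$\left(w{\left(4,-5 \right)} + M{\left(6 \right)}\right) F{\left(-5,-3 \right)} = \left(-84 + 3\right) \left(-6\right) = \left(-81\right) \left(-6\right) = 486$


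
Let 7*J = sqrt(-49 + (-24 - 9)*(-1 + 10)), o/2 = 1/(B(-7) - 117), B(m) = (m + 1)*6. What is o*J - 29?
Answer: -29 - 2*I*sqrt(346)/1071 ≈ -29.0 - 0.034736*I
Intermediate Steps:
B(m) = 6 + 6*m (B(m) = (1 + m)*6 = 6 + 6*m)
o = -2/153 (o = 2/((6 + 6*(-7)) - 117) = 2/((6 - 42) - 117) = 2/(-36 - 117) = 2/(-153) = 2*(-1/153) = -2/153 ≈ -0.013072)
J = I*sqrt(346)/7 (J = sqrt(-49 + (-24 - 9)*(-1 + 10))/7 = sqrt(-49 - 33*9)/7 = sqrt(-49 - 297)/7 = sqrt(-346)/7 = (I*sqrt(346))/7 = I*sqrt(346)/7 ≈ 2.6573*I)
o*J - 29 = -2*I*sqrt(346)/1071 - 29 = -29 - 2*I*sqrt(346)/1071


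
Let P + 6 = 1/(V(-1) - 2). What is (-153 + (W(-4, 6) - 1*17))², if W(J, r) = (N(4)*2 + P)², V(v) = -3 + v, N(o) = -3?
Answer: 625681/1296 ≈ 482.78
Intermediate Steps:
P = -37/6 (P = -6 + 1/((-3 - 1) - 2) = -6 + 1/(-4 - 2) = -6 + 1/(-6) = -6 - ⅙ = -37/6 ≈ -6.1667)
W(J, r) = 5329/36 (W(J, r) = (-3*2 - 37/6)² = (-6 - 37/6)² = (-73/6)² = 5329/36)
(-153 + (W(-4, 6) - 1*17))² = (-153 + (5329/36 - 1*17))² = (-153 + (5329/36 - 17))² = (-153 + 4717/36)² = (-791/36)² = 625681/1296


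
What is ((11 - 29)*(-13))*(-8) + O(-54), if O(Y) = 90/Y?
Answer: -5621/3 ≈ -1873.7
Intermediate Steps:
((11 - 29)*(-13))*(-8) + O(-54) = ((11 - 29)*(-13))*(-8) + 90/(-54) = -18*(-13)*(-8) + 90*(-1/54) = 234*(-8) - 5/3 = -1872 - 5/3 = -5621/3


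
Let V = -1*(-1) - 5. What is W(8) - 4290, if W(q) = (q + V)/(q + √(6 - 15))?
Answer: -313138/73 - 12*I/73 ≈ -4289.6 - 0.16438*I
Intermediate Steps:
V = -4 (V = 1 - 5 = -4)
W(q) = (-4 + q)/(q + 3*I) (W(q) = (q - 4)/(q + √(6 - 15)) = (-4 + q)/(q + √(-9)) = (-4 + q)/(q + 3*I))
W(8) - 4290 = (-4 + 8)/(8 + 3*I) - 4290 = ((8 - 3*I)/73)*4 - 4290 = 4*(8 - 3*I)/73 - 4290 = -4290 + 4*(8 - 3*I)/73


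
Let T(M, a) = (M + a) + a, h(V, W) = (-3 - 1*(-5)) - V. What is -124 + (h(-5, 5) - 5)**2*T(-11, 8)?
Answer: -104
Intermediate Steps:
h(V, W) = 2 - V (h(V, W) = (-3 + 5) - V = 2 - V)
T(M, a) = M + 2*a
-124 + (h(-5, 5) - 5)**2*T(-11, 8) = -124 + ((2 - 1*(-5)) - 5)**2*(-11 + 2*8) = -124 + ((2 + 5) - 5)**2*(-11 + 16) = -124 + (7 - 5)**2*5 = -124 + 2**2*5 = -124 + 4*5 = -124 + 20 = -104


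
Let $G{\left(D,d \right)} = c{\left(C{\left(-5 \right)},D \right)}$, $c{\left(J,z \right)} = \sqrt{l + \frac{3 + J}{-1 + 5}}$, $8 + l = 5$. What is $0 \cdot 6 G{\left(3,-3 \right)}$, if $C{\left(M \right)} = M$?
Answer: $0$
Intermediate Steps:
$l = -3$ ($l = -8 + 5 = -3$)
$c{\left(J,z \right)} = \sqrt{- \frac{9}{4} + \frac{J}{4}}$ ($c{\left(J,z \right)} = \sqrt{-3 + \frac{3 + J}{-1 + 5}} = \sqrt{-3 + \frac{3 + J}{4}} = \sqrt{-3 + \left(3 + J\right) \frac{1}{4}} = \sqrt{-3 + \left(\frac{3}{4} + \frac{J}{4}\right)} = \sqrt{- \frac{9}{4} + \frac{J}{4}}$)
$G{\left(D,d \right)} = \frac{i \sqrt{14}}{2}$ ($G{\left(D,d \right)} = \frac{\sqrt{-9 - 5}}{2} = \frac{\sqrt{-14}}{2} = \frac{i \sqrt{14}}{2}$)
$0 \cdot 6 G{\left(3,-3 \right)} = 0 \cdot 6 \frac{i \sqrt{14}}{2} = 0 \frac{i \sqrt{14}}{2} = 0$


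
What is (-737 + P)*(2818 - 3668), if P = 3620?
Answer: -2450550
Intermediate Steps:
(-737 + P)*(2818 - 3668) = (-737 + 3620)*(2818 - 3668) = 2883*(-850) = -2450550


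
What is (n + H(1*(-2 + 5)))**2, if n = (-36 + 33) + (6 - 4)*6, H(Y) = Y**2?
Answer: 324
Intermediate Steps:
n = 9 (n = -3 + 2*6 = -3 + 12 = 9)
(n + H(1*(-2 + 5)))**2 = (9 + (1*(-2 + 5))**2)**2 = (9 + (1*3)**2)**2 = (9 + 3**2)**2 = (9 + 9)**2 = 18**2 = 324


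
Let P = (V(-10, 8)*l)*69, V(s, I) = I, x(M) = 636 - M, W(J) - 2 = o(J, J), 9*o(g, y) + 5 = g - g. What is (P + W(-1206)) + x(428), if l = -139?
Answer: -688667/9 ≈ -76519.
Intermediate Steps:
o(g, y) = -5/9 (o(g, y) = -5/9 + (g - g)/9 = -5/9 + (⅑)*0 = -5/9 + 0 = -5/9)
W(J) = 13/9 (W(J) = 2 - 5/9 = 13/9)
P = -76728 (P = (8*(-139))*69 = -1112*69 = -76728)
(P + W(-1206)) + x(428) = (-76728 + 13/9) + (636 - 1*428) = -690539/9 + (636 - 428) = -690539/9 + 208 = -688667/9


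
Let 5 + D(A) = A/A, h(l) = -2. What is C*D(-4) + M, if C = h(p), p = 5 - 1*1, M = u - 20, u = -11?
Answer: -23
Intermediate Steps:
M = -31 (M = -11 - 20 = -31)
p = 4 (p = 5 - 1 = 4)
C = -2
D(A) = -4 (D(A) = -5 + A/A = -5 + 1 = -4)
C*D(-4) + M = -2*(-4) - 31 = 8 - 31 = -23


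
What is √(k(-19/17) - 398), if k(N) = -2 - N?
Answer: I*√115277/17 ≈ 19.972*I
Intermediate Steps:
√(k(-19/17) - 398) = √((-2 - (-19)/17) - 398) = √((-2 - 1*(-19/17)) - 398) = √((-2 + 19/17) - 398) = √(-15/17 - 398) = √(-6781/17) = I*√115277/17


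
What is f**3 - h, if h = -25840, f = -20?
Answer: 17840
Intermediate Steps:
f**3 - h = (-20)**3 - 1*(-25840) = -8000 + 25840 = 17840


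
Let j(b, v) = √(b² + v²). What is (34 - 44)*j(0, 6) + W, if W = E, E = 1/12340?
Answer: -740399/12340 ≈ -60.000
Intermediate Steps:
E = 1/12340 ≈ 8.1037e-5
W = 1/12340 ≈ 8.1037e-5
(34 - 44)*j(0, 6) + W = (34 - 44)*√(0² + 6²) + 1/12340 = -10*√(0 + 36) + 1/12340 = -10*√36 + 1/12340 = -10*6 + 1/12340 = -60 + 1/12340 = -740399/12340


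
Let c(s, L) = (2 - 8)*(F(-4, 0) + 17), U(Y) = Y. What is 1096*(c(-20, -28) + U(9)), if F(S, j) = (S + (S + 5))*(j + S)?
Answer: -180840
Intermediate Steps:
F(S, j) = (5 + 2*S)*(S + j) (F(S, j) = (S + (5 + S))*(S + j) = (5 + 2*S)*(S + j))
c(s, L) = -174 (c(s, L) = (2 - 8)*((2*(-4)**2 + 5*(-4) + 5*0 + 2*(-4)*0) + 17) = -6*((2*16 - 20 + 0 + 0) + 17) = -6*((32 - 20 + 0 + 0) + 17) = -6*(12 + 17) = -6*29 = -174)
1096*(c(-20, -28) + U(9)) = 1096*(-174 + 9) = 1096*(-165) = -180840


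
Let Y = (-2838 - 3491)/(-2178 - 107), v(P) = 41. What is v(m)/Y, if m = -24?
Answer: 93685/6329 ≈ 14.802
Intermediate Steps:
Y = 6329/2285 (Y = -6329/(-2285) = -6329*(-1/2285) = 6329/2285 ≈ 2.7698)
v(m)/Y = 41/(6329/2285) = 41*(2285/6329) = 93685/6329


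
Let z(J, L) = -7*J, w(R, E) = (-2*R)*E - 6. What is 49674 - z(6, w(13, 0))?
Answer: 49716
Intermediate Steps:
w(R, E) = -6 - 2*E*R (w(R, E) = -2*E*R - 6 = -6 - 2*E*R)
49674 - z(6, w(13, 0)) = 49674 - (-7)*6 = 49674 - 1*(-42) = 49674 + 42 = 49716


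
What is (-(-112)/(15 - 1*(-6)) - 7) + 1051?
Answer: 3148/3 ≈ 1049.3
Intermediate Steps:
(-(-112)/(15 - 1*(-6)) - 7) + 1051 = (-(-112)/(15 + 6) - 7) + 1051 = (-(-112)/21 - 7) + 1051 = (-16*(-⅓) - 7) + 1051 = (16/3 - 7) + 1051 = -5/3 + 1051 = 3148/3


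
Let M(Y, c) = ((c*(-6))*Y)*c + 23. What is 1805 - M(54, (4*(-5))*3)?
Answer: 1168182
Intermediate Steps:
M(Y, c) = 23 - 6*Y*c² (M(Y, c) = ((-6*c)*Y)*c + 23 = (-6*Y*c)*c + 23 = -6*Y*c² + 23 = 23 - 6*Y*c²)
1805 - M(54, (4*(-5))*3) = 1805 - (23 - 6*54*((4*(-5))*3)²) = 1805 - (23 - 6*54*(-20*3)²) = 1805 - (23 - 6*54*(-60)²) = 1805 - (23 - 6*54*3600) = 1805 - (23 - 1166400) = 1805 - 1*(-1166377) = 1805 + 1166377 = 1168182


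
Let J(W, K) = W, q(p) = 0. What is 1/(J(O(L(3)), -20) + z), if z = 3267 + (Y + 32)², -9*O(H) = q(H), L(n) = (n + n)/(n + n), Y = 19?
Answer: 1/5868 ≈ 0.00017042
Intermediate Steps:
L(n) = 1 (L(n) = (2*n)/((2*n)) = (2*n)*(1/(2*n)) = 1)
O(H) = 0 (O(H) = -⅑*0 = 0)
z = 5868 (z = 3267 + (19 + 32)² = 3267 + 51² = 3267 + 2601 = 5868)
1/(J(O(L(3)), -20) + z) = 1/(0 + 5868) = 1/5868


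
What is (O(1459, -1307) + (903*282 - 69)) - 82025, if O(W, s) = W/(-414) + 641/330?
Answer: 1964486512/11385 ≈ 1.7255e+5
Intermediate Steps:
O(W, s) = 641/330 - W/414 (O(W, s) = W*(-1/414) + 641*(1/330) = -W/414 + 641/330 = 641/330 - W/414)
(O(1459, -1307) + (903*282 - 69)) - 82025 = ((641/330 - 1/414*1459) + (903*282 - 69)) - 82025 = ((641/330 - 1459/414) + (254646 - 69)) - 82025 = (-18008/11385 + 254577) - 82025 = 2898341137/11385 - 82025 = 1964486512/11385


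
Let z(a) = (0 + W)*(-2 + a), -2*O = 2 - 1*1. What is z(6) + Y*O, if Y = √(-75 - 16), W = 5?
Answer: 20 - I*√91/2 ≈ 20.0 - 4.7697*I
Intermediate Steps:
O = -½ (O = -(2 - 1*1)/2 = -(2 - 1)/2 = -½*1 = -½ ≈ -0.50000)
Y = I*√91 (Y = √(-91) = I*√91 ≈ 9.5394*I)
z(a) = -10 + 5*a (z(a) = (0 + 5)*(-2 + a) = 5*(-2 + a) = -10 + 5*a)
z(6) + Y*O = (-10 + 5*6) + (I*√91)*(-½) = (-10 + 30) - I*√91/2 = 20 - I*√91/2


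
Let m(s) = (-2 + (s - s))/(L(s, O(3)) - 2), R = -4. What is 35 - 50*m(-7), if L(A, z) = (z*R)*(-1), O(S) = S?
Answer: 45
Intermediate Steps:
L(A, z) = 4*z (L(A, z) = (z*(-4))*(-1) = -4*z*(-1) = 4*z)
m(s) = -⅕ (m(s) = (-2 + (s - s))/(4*3 - 2) = (-2 + 0)/(12 - 2) = -2/10 = -2*⅒ = -⅕)
35 - 50*m(-7) = 35 - 50*(-⅕) = 35 + 10 = 45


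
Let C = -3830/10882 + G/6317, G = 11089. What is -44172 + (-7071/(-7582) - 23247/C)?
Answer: -1851113983886445/30478498909 ≈ -60735.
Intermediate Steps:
C = 48238194/34370797 (C = -3830/10882 + 11089/6317 = -3830*1/10882 + 11089*(1/6317) = -1915/5441 + 11089/6317 = 48238194/34370797 ≈ 1.4035)
-44172 + (-7071/(-7582) - 23247/C) = -44172 + (-7071/(-7582) - 23247/48238194/34370797) = -44172 + (-7071*(-1/7582) - 23247*34370797/48238194) = -44172 + (7071/7582 - 266339305953/16079398) = -44172 - 504817730078097/30478498909 = -1851113983886445/30478498909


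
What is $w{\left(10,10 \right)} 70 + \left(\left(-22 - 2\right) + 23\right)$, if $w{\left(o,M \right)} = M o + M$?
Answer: $7699$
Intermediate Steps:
$w{\left(o,M \right)} = M + M o$
$w{\left(10,10 \right)} 70 + \left(\left(-22 - 2\right) + 23\right) = 10 \left(1 + 10\right) 70 + \left(\left(-22 - 2\right) + 23\right) = 10 \cdot 11 \cdot 70 + \left(-24 + 23\right) = 110 \cdot 70 - 1 = 7700 - 1 = 7699$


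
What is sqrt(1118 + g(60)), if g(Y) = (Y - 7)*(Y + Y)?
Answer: sqrt(7478) ≈ 86.475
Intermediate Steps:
g(Y) = 2*Y*(-7 + Y) (g(Y) = (-7 + Y)*(2*Y) = 2*Y*(-7 + Y))
sqrt(1118 + g(60)) = sqrt(1118 + 2*60*(-7 + 60)) = sqrt(1118 + 2*60*53) = sqrt(1118 + 6360) = sqrt(7478)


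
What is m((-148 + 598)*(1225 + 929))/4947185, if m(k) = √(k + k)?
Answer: 6*√2154/989437 ≈ 0.00028144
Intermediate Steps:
m(k) = √2*√k (m(k) = √(2*k) = √2*√k)
m((-148 + 598)*(1225 + 929))/4947185 = (√2*√((-148 + 598)*(1225 + 929)))/4947185 = (√2*√(450*2154))*(1/4947185) = (√2*√969300)*(1/4947185) = (√2*(30*√1077))*(1/4947185) = (30*√2154)*(1/4947185) = 6*√2154/989437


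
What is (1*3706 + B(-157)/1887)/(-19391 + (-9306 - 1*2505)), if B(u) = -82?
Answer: -3496570/29439087 ≈ -0.11877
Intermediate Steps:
(1*3706 + B(-157)/1887)/(-19391 + (-9306 - 1*2505)) = (1*3706 - 82/1887)/(-19391 + (-9306 - 1*2505)) = (3706 - 82*1/1887)/(-19391 + (-9306 - 2505)) = (3706 - 82/1887)/(-19391 - 11811) = (6993140/1887)/(-31202) = (6993140/1887)*(-1/31202) = -3496570/29439087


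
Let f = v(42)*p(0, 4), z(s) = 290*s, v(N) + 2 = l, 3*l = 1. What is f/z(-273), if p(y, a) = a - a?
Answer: 0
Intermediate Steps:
p(y, a) = 0
l = 1/3 (l = (1/3)*1 = 1/3 ≈ 0.33333)
v(N) = -5/3 (v(N) = -2 + 1/3 = -5/3)
f = 0 (f = -5/3*0 = 0)
f/z(-273) = 0/((290*(-273))) = 0/(-79170) = 0*(-1/79170) = 0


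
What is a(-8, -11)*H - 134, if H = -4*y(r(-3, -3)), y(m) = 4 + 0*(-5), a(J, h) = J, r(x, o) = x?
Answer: -6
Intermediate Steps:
y(m) = 4 (y(m) = 4 + 0 = 4)
H = -16 (H = -4*4 = -16)
a(-8, -11)*H - 134 = -8*(-16) - 134 = 128 - 134 = -6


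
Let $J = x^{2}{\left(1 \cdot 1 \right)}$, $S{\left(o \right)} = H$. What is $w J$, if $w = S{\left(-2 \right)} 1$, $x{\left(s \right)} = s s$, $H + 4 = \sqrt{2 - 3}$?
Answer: $-4 + i \approx -4.0 + 1.0 i$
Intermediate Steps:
$H = -4 + i$ ($H = -4 + \sqrt{2 - 3} = -4 + \sqrt{-1} = -4 + i \approx -4.0 + 1.0 i$)
$S{\left(o \right)} = -4 + i$
$x{\left(s \right)} = s^{2}$
$J = 1$ ($J = \left(\left(1 \cdot 1\right)^{2}\right)^{2} = \left(1^{2}\right)^{2} = 1^{2} = 1$)
$w = -4 + i$ ($w = \left(-4 + i\right) 1 = -4 + i \approx -4.0 + 1.0 i$)
$w J = \left(-4 + i\right) 1 = -4 + i$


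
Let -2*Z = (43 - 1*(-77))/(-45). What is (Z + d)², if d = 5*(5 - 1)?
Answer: 4096/9 ≈ 455.11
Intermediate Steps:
Z = 4/3 (Z = -(43 - 1*(-77))/(2*(-45)) = -(43 + 77)*(-1)/(2*45) = -60*(-1)/45 = -½*(-8/3) = 4/3 ≈ 1.3333)
d = 20 (d = 5*4 = 20)
(Z + d)² = (4/3 + 20)² = (64/3)² = 4096/9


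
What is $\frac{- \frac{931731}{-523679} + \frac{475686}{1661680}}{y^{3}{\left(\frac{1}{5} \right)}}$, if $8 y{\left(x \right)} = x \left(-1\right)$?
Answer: $- \frac{1437876429499200}{10877336509} \approx -1.3219 \cdot 10^{5}$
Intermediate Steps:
$y{\left(x \right)} = - \frac{x}{8}$ ($y{\left(x \right)} = \frac{x \left(-1\right)}{8} = \frac{\left(-1\right) x}{8} = - \frac{x}{8}$)
$\frac{- \frac{931731}{-523679} + \frac{475686}{1661680}}{y^{3}{\left(\frac{1}{5} \right)}} = \frac{- \frac{931731}{-523679} + \frac{475686}{1661680}}{\left(- \frac{1}{8 \cdot 5}\right)^{3}} = \frac{\left(-931731\right) \left(- \frac{1}{523679}\right) + 475686 \cdot \frac{1}{1661680}}{\left(\left(- \frac{1}{8}\right) \frac{1}{5}\right)^{3}} = \frac{\frac{931731}{523679} + \frac{237843}{830840}}{\left(- \frac{1}{40}\right)^{3}} = \frac{898672768437}{435093460360 \left(- \frac{1}{64000}\right)} = \frac{898672768437}{435093460360} \left(-64000\right) = - \frac{1437876429499200}{10877336509}$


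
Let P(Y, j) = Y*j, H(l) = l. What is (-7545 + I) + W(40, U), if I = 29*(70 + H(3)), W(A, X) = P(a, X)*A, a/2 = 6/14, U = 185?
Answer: 6404/7 ≈ 914.86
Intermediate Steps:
a = 6/7 (a = 2*(6/14) = 2*(6*(1/14)) = 2*(3/7) = 6/7 ≈ 0.85714)
W(A, X) = 6*A*X/7 (W(A, X) = (6*X/7)*A = 6*A*X/7)
I = 2117 (I = 29*(70 + 3) = 29*73 = 2117)
(-7545 + I) + W(40, U) = (-7545 + 2117) + (6/7)*40*185 = -5428 + 44400/7 = 6404/7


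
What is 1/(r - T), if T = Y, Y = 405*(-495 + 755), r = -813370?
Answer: -1/918670 ≈ -1.0885e-6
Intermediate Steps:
Y = 105300 (Y = 405*260 = 105300)
T = 105300
1/(r - T) = 1/(-813370 - 1*105300) = 1/(-813370 - 105300) = 1/(-918670) = -1/918670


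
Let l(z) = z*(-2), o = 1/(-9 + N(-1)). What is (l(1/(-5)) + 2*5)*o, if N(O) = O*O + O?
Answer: -52/45 ≈ -1.1556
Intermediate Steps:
N(O) = O + O² (N(O) = O² + O = O + O²)
o = -⅑ (o = 1/(-9 - (1 - 1)) = 1/(-9 - 1*0) = 1/(-9 + 0) = 1/(-9) = -⅑ ≈ -0.11111)
l(z) = -2*z
(l(1/(-5)) + 2*5)*o = (-2/(-5) + 2*5)*(-⅑) = (-2*(-⅕) + 10)*(-⅑) = (⅖ + 10)*(-⅑) = (52/5)*(-⅑) = -52/45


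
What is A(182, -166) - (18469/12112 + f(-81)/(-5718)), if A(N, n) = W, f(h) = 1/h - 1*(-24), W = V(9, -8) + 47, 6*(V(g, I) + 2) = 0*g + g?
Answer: 126161879689/2804884848 ≈ 44.979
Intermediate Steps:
V(g, I) = -2 + g/6 (V(g, I) = -2 + (0*g + g)/6 = -2 + (0 + g)/6 = -2 + g/6)
W = 93/2 (W = (-2 + (⅙)*9) + 47 = (-2 + 3/2) + 47 = -½ + 47 = 93/2 ≈ 46.500)
f(h) = 24 + 1/h (f(h) = 1/h + 24 = 24 + 1/h)
A(N, n) = 93/2
A(182, -166) - (18469/12112 + f(-81)/(-5718)) = 93/2 - (18469/12112 + (24 + 1/(-81))/(-5718)) = 93/2 - (18469*(1/12112) + (24 - 1/81)*(-1/5718)) = 93/2 - (18469/12112 + (1943/81)*(-1/5718)) = 93/2 - (18469/12112 - 1943/463158) = 93/2 - 1*4265265743/2804884848 = 93/2 - 4265265743/2804884848 = 126161879689/2804884848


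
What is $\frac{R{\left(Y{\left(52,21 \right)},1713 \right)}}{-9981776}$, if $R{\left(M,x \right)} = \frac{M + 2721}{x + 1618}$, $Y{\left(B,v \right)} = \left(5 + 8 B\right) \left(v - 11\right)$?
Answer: $- \frac{6931}{33249295856} \approx -2.0846 \cdot 10^{-7}$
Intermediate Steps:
$Y{\left(B,v \right)} = \left(-11 + v\right) \left(5 + 8 B\right)$ ($Y{\left(B,v \right)} = \left(5 + 8 B\right) \left(-11 + v\right) = \left(-11 + v\right) \left(5 + 8 B\right)$)
$R{\left(M,x \right)} = \frac{2721 + M}{1618 + x}$
$\frac{R{\left(Y{\left(52,21 \right)},1713 \right)}}{-9981776} = \frac{\frac{1}{1618 + 1713} \left(2721 + \left(-55 - 4576 + 5 \cdot 21 + 8 \cdot 52 \cdot 21\right)\right)}{-9981776} = \frac{2721 + \left(-55 - 4576 + 105 + 8736\right)}{3331} \left(- \frac{1}{9981776}\right) = \frac{2721 + 4210}{3331} \left(- \frac{1}{9981776}\right) = \frac{1}{3331} \cdot 6931 \left(- \frac{1}{9981776}\right) = \frac{6931}{3331} \left(- \frac{1}{9981776}\right) = - \frac{6931}{33249295856}$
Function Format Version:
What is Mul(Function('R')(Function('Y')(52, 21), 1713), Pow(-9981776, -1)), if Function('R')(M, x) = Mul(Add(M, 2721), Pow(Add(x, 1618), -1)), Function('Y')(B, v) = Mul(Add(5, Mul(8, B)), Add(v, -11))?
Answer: Rational(-6931, 33249295856) ≈ -2.0846e-7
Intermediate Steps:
Function('Y')(B, v) = Mul(Add(-11, v), Add(5, Mul(8, B))) (Function('Y')(B, v) = Mul(Add(5, Mul(8, B)), Add(-11, v)) = Mul(Add(-11, v), Add(5, Mul(8, B))))
Function('R')(M, x) = Mul(Pow(Add(1618, x), -1), Add(2721, M)) (Function('R')(M, x) = Mul(Add(2721, M), Pow(Add(1618, x), -1)) = Mul(Pow(Add(1618, x), -1), Add(2721, M)))
Mul(Function('R')(Function('Y')(52, 21), 1713), Pow(-9981776, -1)) = Mul(Mul(Pow(Add(1618, 1713), -1), Add(2721, Add(-55, Mul(-88, 52), Mul(5, 21), Mul(8, 52, 21)))), Pow(-9981776, -1)) = Mul(Mul(Pow(3331, -1), Add(2721, Add(-55, -4576, 105, 8736))), Rational(-1, 9981776)) = Mul(Mul(Rational(1, 3331), Add(2721, 4210)), Rational(-1, 9981776)) = Mul(Mul(Rational(1, 3331), 6931), Rational(-1, 9981776)) = Mul(Rational(6931, 3331), Rational(-1, 9981776)) = Rational(-6931, 33249295856)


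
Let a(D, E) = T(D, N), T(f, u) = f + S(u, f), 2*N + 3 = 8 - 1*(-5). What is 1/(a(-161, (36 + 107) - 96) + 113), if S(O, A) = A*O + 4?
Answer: -1/849 ≈ -0.0011779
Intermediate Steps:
S(O, A) = 4 + A*O
N = 5 (N = -3/2 + (8 - 1*(-5))/2 = -3/2 + (8 + 5)/2 = -3/2 + (1/2)*13 = -3/2 + 13/2 = 5)
T(f, u) = 4 + f + f*u (T(f, u) = f + (4 + f*u) = 4 + f + f*u)
a(D, E) = 4 + 6*D (a(D, E) = 4 + D + D*5 = 4 + D + 5*D = 4 + 6*D)
1/(a(-161, (36 + 107) - 96) + 113) = 1/((4 + 6*(-161)) + 113) = 1/((4 - 966) + 113) = 1/(-962 + 113) = 1/(-849) = -1/849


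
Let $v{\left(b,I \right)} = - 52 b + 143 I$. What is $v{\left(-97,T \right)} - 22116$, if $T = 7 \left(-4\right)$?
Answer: $-21076$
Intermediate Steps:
$T = -28$
$v{\left(-97,T \right)} - 22116 = \left(\left(-52\right) \left(-97\right) + 143 \left(-28\right)\right) - 22116 = \left(5044 - 4004\right) - 22116 = 1040 - 22116 = -21076$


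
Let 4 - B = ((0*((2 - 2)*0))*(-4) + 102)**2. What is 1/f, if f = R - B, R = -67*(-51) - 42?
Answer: 1/13775 ≈ 7.2595e-5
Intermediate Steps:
R = 3375 (R = 3417 - 42 = 3375)
B = -10400 (B = 4 - ((0*((2 - 2)*0))*(-4) + 102)**2 = 4 - ((0*(0*0))*(-4) + 102)**2 = 4 - ((0*0)*(-4) + 102)**2 = 4 - (0*(-4) + 102)**2 = 4 - (0 + 102)**2 = 4 - 1*102**2 = 4 - 1*10404 = 4 - 10404 = -10400)
f = 13775 (f = 3375 - 1*(-10400) = 3375 + 10400 = 13775)
1/f = 1/13775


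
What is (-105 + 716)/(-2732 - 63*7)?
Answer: -611/3173 ≈ -0.19256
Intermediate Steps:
(-105 + 716)/(-2732 - 63*7) = 611/(-2732 - 441) = 611/(-3173) = 611*(-1/3173) = -611/3173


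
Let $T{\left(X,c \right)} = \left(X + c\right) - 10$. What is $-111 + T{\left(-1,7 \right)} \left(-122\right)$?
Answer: $377$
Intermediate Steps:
$T{\left(X,c \right)} = -10 + X + c$
$-111 + T{\left(-1,7 \right)} \left(-122\right) = -111 + \left(-10 - 1 + 7\right) \left(-122\right) = -111 - -488 = -111 + 488 = 377$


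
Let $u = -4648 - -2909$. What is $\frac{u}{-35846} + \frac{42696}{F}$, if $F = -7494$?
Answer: $- \frac{252908125}{44771654} \approx -5.6488$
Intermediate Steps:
$u = -1739$ ($u = -4648 + 2909 = -1739$)
$\frac{u}{-35846} + \frac{42696}{F} = - \frac{1739}{-35846} + \frac{42696}{-7494} = \left(-1739\right) \left(- \frac{1}{35846}\right) + 42696 \left(- \frac{1}{7494}\right) = \frac{1739}{35846} - \frac{7116}{1249} = - \frac{252908125}{44771654}$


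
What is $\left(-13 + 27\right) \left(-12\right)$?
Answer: $-168$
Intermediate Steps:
$\left(-13 + 27\right) \left(-12\right) = 14 \left(-12\right) = -168$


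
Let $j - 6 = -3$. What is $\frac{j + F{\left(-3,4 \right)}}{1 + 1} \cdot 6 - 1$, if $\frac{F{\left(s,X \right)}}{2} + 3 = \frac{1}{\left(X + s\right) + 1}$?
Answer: $-7$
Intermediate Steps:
$j = 3$ ($j = 6 - 3 = 3$)
$F{\left(s,X \right)} = -6 + \frac{2}{1 + X + s}$ ($F{\left(s,X \right)} = -6 + \frac{2}{\left(X + s\right) + 1} = -6 + \frac{2}{1 + X + s}$)
$\frac{j + F{\left(-3,4 \right)}}{1 + 1} \cdot 6 - 1 = \frac{3 + \frac{2 \left(-2 - 12 - -9\right)}{1 + 4 - 3}}{1 + 1} \cdot 6 - 1 = \frac{3 + \frac{2 \left(-2 - 12 + 9\right)}{2}}{2} \cdot 6 - 1 = \left(3 + 2 \cdot \frac{1}{2} \left(-5\right)\right) \frac{1}{2} \cdot 6 - 1 = \left(3 - 5\right) \frac{1}{2} \cdot 6 - 1 = \left(-2\right) \frac{1}{2} \cdot 6 - 1 = \left(-1\right) 6 - 1 = -6 - 1 = -7$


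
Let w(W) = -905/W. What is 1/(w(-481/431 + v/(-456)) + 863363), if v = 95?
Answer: 13699/11836571057 ≈ 1.1573e-6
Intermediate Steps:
1/(w(-481/431 + v/(-456)) + 863363) = 1/(-905/(-481/431 + 95/(-456)) + 863363) = 1/(-905/(-481*1/431 + 95*(-1/456)) + 863363) = 1/(-905/(-481/431 - 5/24) + 863363) = 1/(-905/(-13699/10344) + 863363) = 1/(-905*(-10344/13699) + 863363) = 1/(9361320/13699 + 863363) = 1/(11836571057/13699) = 13699/11836571057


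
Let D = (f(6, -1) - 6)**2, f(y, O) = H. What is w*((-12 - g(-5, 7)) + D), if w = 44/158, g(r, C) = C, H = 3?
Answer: -220/79 ≈ -2.7848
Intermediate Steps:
f(y, O) = 3
D = 9 (D = (3 - 6)**2 = (-3)**2 = 9)
w = 22/79 (w = 44*(1/158) = 22/79 ≈ 0.27848)
w*((-12 - g(-5, 7)) + D) = 22*((-12 - 1*7) + 9)/79 = 22*((-12 - 7) + 9)/79 = 22*(-19 + 9)/79 = (22/79)*(-10) = -220/79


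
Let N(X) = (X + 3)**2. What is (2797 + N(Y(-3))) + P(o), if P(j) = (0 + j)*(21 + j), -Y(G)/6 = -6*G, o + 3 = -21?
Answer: 13894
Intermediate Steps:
o = -24 (o = -3 - 21 = -24)
Y(G) = 36*G (Y(G) = -(-36)*G = 36*G)
N(X) = (3 + X)**2
P(j) = j*(21 + j)
(2797 + N(Y(-3))) + P(o) = (2797 + (3 + 36*(-3))**2) - 24*(21 - 24) = (2797 + (3 - 108)**2) - 24*(-3) = (2797 + (-105)**2) + 72 = (2797 + 11025) + 72 = 13822 + 72 = 13894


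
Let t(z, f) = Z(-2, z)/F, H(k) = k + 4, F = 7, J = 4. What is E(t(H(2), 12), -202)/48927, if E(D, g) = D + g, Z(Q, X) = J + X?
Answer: -468/114163 ≈ -0.0040994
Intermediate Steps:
Z(Q, X) = 4 + X
H(k) = 4 + k
t(z, f) = 4/7 + z/7 (t(z, f) = (4 + z)/7 = (4 + z)*(⅐) = 4/7 + z/7)
E(t(H(2), 12), -202)/48927 = ((4/7 + (4 + 2)/7) - 202)/48927 = ((4/7 + (⅐)*6) - 202)*(1/48927) = ((4/7 + 6/7) - 202)*(1/48927) = (10/7 - 202)*(1/48927) = -1404/7*1/48927 = -468/114163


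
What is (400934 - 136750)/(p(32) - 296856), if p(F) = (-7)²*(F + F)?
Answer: -33023/36715 ≈ -0.89944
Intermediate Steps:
p(F) = 98*F (p(F) = 49*(2*F) = 98*F)
(400934 - 136750)/(p(32) - 296856) = (400934 - 136750)/(98*32 - 296856) = 264184/(3136 - 296856) = 264184/(-293720) = 264184*(-1/293720) = -33023/36715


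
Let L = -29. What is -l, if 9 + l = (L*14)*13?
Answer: 5287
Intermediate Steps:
l = -5287 (l = -9 - 29*14*13 = -9 - 406*13 = -9 - 5278 = -5287)
-l = -1*(-5287) = 5287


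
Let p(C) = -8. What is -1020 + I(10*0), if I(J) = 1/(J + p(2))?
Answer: -8161/8 ≈ -1020.1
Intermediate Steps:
I(J) = 1/(-8 + J) (I(J) = 1/(J - 8) = 1/(-8 + J))
-1020 + I(10*0) = -1020 + 1/(-8 + 10*0) = -1020 + 1/(-8 + 0) = -1020 + 1/(-8) = -1020 - ⅛ = -8161/8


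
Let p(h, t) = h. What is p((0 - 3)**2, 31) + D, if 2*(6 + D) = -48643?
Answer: -48637/2 ≈ -24319.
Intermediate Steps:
D = -48655/2 (D = -6 + (1/2)*(-48643) = -6 - 48643/2 = -48655/2 ≈ -24328.)
p((0 - 3)**2, 31) + D = (0 - 3)**2 - 48655/2 = (-3)**2 - 48655/2 = 9 - 48655/2 = -48637/2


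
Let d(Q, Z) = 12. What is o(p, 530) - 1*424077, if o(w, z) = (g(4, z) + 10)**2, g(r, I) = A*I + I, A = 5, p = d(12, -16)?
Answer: 9752023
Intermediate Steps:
p = 12
g(r, I) = 6*I (g(r, I) = 5*I + I = 6*I)
o(w, z) = (10 + 6*z)**2 (o(w, z) = (6*z + 10)**2 = (10 + 6*z)**2)
o(p, 530) - 1*424077 = 4*(5 + 3*530)**2 - 1*424077 = 4*(5 + 1590)**2 - 424077 = 4*1595**2 - 424077 = 4*2544025 - 424077 = 10176100 - 424077 = 9752023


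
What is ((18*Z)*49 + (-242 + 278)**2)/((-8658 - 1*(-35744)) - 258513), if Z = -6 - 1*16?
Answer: 18108/231427 ≈ 0.078245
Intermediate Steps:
Z = -22 (Z = -6 - 16 = -22)
((18*Z)*49 + (-242 + 278)**2)/((-8658 - 1*(-35744)) - 258513) = ((18*(-22))*49 + (-242 + 278)**2)/((-8658 - 1*(-35744)) - 258513) = (-396*49 + 36**2)/((-8658 + 35744) - 258513) = (-19404 + 1296)/(27086 - 258513) = -18108/(-231427) = -18108*(-1/231427) = 18108/231427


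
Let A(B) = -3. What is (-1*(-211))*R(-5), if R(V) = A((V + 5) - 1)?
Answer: -633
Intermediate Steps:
R(V) = -3
(-1*(-211))*R(-5) = -1*(-211)*(-3) = 211*(-3) = -633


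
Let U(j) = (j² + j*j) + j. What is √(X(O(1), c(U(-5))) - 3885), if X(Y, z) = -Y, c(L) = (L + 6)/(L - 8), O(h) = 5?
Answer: I*√3890 ≈ 62.37*I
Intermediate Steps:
U(j) = j + 2*j² (U(j) = (j² + j²) + j = 2*j² + j = j + 2*j²)
c(L) = (6 + L)/(-8 + L)
√(X(O(1), c(U(-5))) - 3885) = √(-1*5 - 3885) = √(-5 - 3885) = √(-3890) = I*√3890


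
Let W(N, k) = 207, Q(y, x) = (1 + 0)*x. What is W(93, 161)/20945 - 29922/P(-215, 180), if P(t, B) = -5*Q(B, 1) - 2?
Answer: 626717739/146615 ≈ 4274.6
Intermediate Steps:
Q(y, x) = x (Q(y, x) = 1*x = x)
P(t, B) = -7 (P(t, B) = -5*1 - 2 = -5 - 2 = -7)
W(93, 161)/20945 - 29922/P(-215, 180) = 207/20945 - 29922/(-7) = 207*(1/20945) - 29922*(-⅐) = 207/20945 + 29922/7 = 626717739/146615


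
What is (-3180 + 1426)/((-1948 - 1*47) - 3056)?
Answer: 1754/5051 ≈ 0.34726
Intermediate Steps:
(-3180 + 1426)/((-1948 - 1*47) - 3056) = -1754/((-1948 - 47) - 3056) = -1754/(-1995 - 3056) = -1754/(-5051) = -1754*(-1/5051) = 1754/5051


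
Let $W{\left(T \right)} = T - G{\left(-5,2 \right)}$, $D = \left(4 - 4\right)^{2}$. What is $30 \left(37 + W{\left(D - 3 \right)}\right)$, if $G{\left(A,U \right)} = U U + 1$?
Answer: $870$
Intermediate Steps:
$G{\left(A,U \right)} = 1 + U^{2}$ ($G{\left(A,U \right)} = U^{2} + 1 = 1 + U^{2}$)
$D = 0$ ($D = 0^{2} = 0$)
$W{\left(T \right)} = -5 + T$ ($W{\left(T \right)} = T - \left(1 + 2^{2}\right) = T - \left(1 + 4\right) = T - 5 = -5 + T$)
$30 \left(37 + W{\left(D - 3 \right)}\right) = 30 \left(37 + \left(-5 + \left(0 - 3\right)\right)\right) = 30 \left(37 - 8\right) = 30 \cdot 29 = 870$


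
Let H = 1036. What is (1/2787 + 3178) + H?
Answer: 11744419/2787 ≈ 4214.0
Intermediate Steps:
(1/2787 + 3178) + H = (1/2787 + 3178) + 1036 = 8857087/2787 + 1036 = 11744419/2787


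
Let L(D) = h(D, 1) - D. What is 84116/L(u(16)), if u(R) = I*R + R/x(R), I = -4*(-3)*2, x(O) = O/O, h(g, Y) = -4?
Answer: -21029/101 ≈ -208.21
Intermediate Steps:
x(O) = 1
I = 24 (I = 12*2 = 24)
u(R) = 25*R (u(R) = 24*R + R/1 = 24*R + R*1 = 24*R + R = 25*R)
L(D) = -4 - D
84116/L(u(16)) = 84116/(-4 - 25*16) = 84116/(-4 - 1*400) = 84116/(-4 - 400) = 84116/(-404) = 84116*(-1/404) = -21029/101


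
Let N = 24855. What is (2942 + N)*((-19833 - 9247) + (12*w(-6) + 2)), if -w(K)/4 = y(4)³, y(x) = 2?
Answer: -818955214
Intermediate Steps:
w(K) = -32 (w(K) = -4*2³ = -4*8 = -32)
(2942 + N)*((-19833 - 9247) + (12*w(-6) + 2)) = (2942 + 24855)*((-19833 - 9247) + (12*(-32) + 2)) = 27797*(-29080 + (-384 + 2)) = 27797*(-29080 - 382) = 27797*(-29462) = -818955214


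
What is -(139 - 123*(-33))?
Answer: -4198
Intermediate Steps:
-(139 - 123*(-33)) = -(139 + 4059) = -1*4198 = -4198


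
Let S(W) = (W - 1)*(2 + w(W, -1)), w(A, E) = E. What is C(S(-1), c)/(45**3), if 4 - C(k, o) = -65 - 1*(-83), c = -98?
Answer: -14/91125 ≈ -0.00015364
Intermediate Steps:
S(W) = -1 + W (S(W) = (W - 1)*(2 - 1) = (-1 + W)*1 = -1 + W)
C(k, o) = -14 (C(k, o) = 4 - (-65 - 1*(-83)) = 4 - (-65 + 83) = 4 - 1*18 = 4 - 18 = -14)
C(S(-1), c)/(45**3) = -14/(45**3) = -14/91125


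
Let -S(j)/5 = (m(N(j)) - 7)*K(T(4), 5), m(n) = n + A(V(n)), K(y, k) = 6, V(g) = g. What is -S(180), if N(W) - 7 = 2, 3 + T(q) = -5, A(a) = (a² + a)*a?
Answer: 24360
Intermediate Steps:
A(a) = a*(a + a²) (A(a) = (a + a²)*a = a*(a + a²))
T(q) = -8 (T(q) = -3 - 5 = -8)
N(W) = 9 (N(W) = 7 + 2 = 9)
m(n) = n + n²*(1 + n)
S(j) = -24360 (S(j) = -5*(9*(1 + 9*(1 + 9)) - 7)*6 = -5*(9*(1 + 9*10) - 7)*6 = -5*(9*(1 + 90) - 7)*6 = -5*(9*91 - 7)*6 = -5*(819 - 7)*6 = -4060*6 = -5*4872 = -24360)
-S(180) = -1*(-24360) = 24360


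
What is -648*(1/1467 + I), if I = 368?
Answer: -38869704/163 ≈ -2.3846e+5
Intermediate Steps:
-648*(1/1467 + I) = -648*(1/1467 + 368) = -648*539857/1467 = -38869704/163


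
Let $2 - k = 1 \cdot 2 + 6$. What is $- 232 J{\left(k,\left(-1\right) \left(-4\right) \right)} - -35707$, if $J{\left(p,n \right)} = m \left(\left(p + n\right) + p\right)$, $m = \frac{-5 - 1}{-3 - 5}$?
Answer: $37099$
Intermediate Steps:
$m = \frac{3}{4}$ ($m = - \frac{6}{-8} = \left(-6\right) \left(- \frac{1}{8}\right) = \frac{3}{4} \approx 0.75$)
$k = -6$ ($k = 2 - \left(1 \cdot 2 + 6\right) = 2 - \left(2 + 6\right) = 2 - 8 = -6$)
$J{\left(p,n \right)} = \frac{3 p}{2} + \frac{3 n}{4}$ ($J{\left(p,n \right)} = \frac{3 \left(\left(p + n\right) + p\right)}{4} = \frac{3 \left(\left(n + p\right) + p\right)}{4} = \frac{3 \left(n + 2 p\right)}{4} = \frac{3 p}{2} + \frac{3 n}{4}$)
$- 232 J{\left(k,\left(-1\right) \left(-4\right) \right)} - -35707 = - 232 \left(\frac{3}{2} \left(-6\right) + \frac{3 \left(\left(-1\right) \left(-4\right)\right)}{4}\right) - -35707 = - 232 \left(-9 + \frac{3}{4} \cdot 4\right) + 35707 = - 232 \left(-9 + 3\right) + 35707 = \left(-232\right) \left(-6\right) + 35707 = 1392 + 35707 = 37099$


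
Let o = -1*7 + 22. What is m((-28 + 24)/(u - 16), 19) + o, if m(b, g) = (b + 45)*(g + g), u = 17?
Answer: 1573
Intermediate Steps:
o = 15 (o = -7 + 22 = 15)
m(b, g) = 2*g*(45 + b) (m(b, g) = (45 + b)*(2*g) = 2*g*(45 + b))
m((-28 + 24)/(u - 16), 19) + o = 2*19*(45 + (-28 + 24)/(17 - 16)) + 15 = 2*19*(45 - 4/1) + 15 = 2*19*(45 - 4*1) + 15 = 2*19*(45 - 4) + 15 = 2*19*41 + 15 = 1558 + 15 = 1573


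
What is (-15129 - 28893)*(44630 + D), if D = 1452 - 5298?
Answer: -1795393248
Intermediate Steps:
D = -3846
(-15129 - 28893)*(44630 + D) = (-15129 - 28893)*(44630 - 3846) = -44022*40784 = -1795393248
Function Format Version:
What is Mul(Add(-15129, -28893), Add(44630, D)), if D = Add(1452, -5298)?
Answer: -1795393248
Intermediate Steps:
D = -3846
Mul(Add(-15129, -28893), Add(44630, D)) = Mul(Add(-15129, -28893), Add(44630, -3846)) = Mul(-44022, 40784) = -1795393248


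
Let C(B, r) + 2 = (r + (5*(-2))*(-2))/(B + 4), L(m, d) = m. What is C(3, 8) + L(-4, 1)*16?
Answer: -62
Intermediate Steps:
C(B, r) = -2 + (20 + r)/(4 + B) (C(B, r) = -2 + (r + (5*(-2))*(-2))/(B + 4) = -2 + (r - 10*(-2))/(4 + B) = -2 + (r + 20)/(4 + B) = -2 + (20 + r)/(4 + B))
C(3, 8) + L(-4, 1)*16 = (12 + 8 - 2*3)/(4 + 3) - 4*16 = (12 + 8 - 6)/7 - 64 = (⅐)*14 - 64 = 2 - 64 = -62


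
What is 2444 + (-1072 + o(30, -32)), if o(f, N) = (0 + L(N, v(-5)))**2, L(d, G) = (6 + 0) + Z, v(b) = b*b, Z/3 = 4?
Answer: 1696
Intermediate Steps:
Z = 12 (Z = 3*4 = 12)
v(b) = b**2
L(d, G) = 18 (L(d, G) = (6 + 0) + 12 = 6 + 12 = 18)
o(f, N) = 324 (o(f, N) = (0 + 18)**2 = 18**2 = 324)
2444 + (-1072 + o(30, -32)) = 2444 + (-1072 + 324) = 2444 - 748 = 1696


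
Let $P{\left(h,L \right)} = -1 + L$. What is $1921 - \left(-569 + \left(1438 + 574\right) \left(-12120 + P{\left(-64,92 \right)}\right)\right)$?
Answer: $24204838$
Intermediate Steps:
$1921 - \left(-569 + \left(1438 + 574\right) \left(-12120 + P{\left(-64,92 \right)}\right)\right) = 1921 - \left(-569 + \left(1438 + 574\right) \left(-12120 + \left(-1 + 92\right)\right)\right) = 1921 - \left(-569 + 2012 \left(-12120 + 91\right)\right) = 1921 - \left(-569 + 2012 \left(-12029\right)\right) = 1921 + \left(569 - -24202348\right) = 1921 + \left(569 + 24202348\right) = 1921 + 24202917 = 24204838$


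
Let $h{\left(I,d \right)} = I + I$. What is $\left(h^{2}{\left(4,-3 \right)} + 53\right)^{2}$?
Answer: $13689$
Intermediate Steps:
$h{\left(I,d \right)} = 2 I$
$\left(h^{2}{\left(4,-3 \right)} + 53\right)^{2} = \left(\left(2 \cdot 4\right)^{2} + 53\right)^{2} = \left(8^{2} + 53\right)^{2} = \left(64 + 53\right)^{2} = 117^{2} = 13689$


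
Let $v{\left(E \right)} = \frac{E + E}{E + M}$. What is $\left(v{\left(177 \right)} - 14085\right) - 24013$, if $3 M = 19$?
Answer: $- \frac{10476419}{275} \approx -38096.0$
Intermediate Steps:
$M = \frac{19}{3}$ ($M = \frac{1}{3} \cdot 19 = \frac{19}{3} \approx 6.3333$)
$v{\left(E \right)} = \frac{2 E}{\frac{19}{3} + E}$ ($v{\left(E \right)} = \frac{E + E}{E + \frac{19}{3}} = \frac{2 E}{\frac{19}{3} + E}$)
$\left(v{\left(177 \right)} - 14085\right) - 24013 = \left(6 \cdot 177 \frac{1}{19 + 3 \cdot 177} - 14085\right) - 24013 = \left(6 \cdot 177 \frac{1}{19 + 531} - 14085\right) - 24013 = \left(6 \cdot 177 \cdot \frac{1}{550} - 14085\right) - 24013 = \left(\frac{531}{275} - 14085\right) - 24013 = - \frac{3872844}{275} - 24013 = - \frac{10476419}{275}$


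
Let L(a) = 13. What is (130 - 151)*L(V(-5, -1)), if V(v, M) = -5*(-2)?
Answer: -273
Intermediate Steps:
V(v, M) = 10
(130 - 151)*L(V(-5, -1)) = (130 - 151)*13 = -21*13 = -273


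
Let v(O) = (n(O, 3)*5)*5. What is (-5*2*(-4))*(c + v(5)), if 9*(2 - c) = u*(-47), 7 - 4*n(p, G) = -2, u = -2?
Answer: 17210/9 ≈ 1912.2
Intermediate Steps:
n(p, G) = 9/4 (n(p, G) = 7/4 - 1/4*(-2) = 7/4 + 1/2 = 9/4)
v(O) = 225/4 (v(O) = ((9/4)*5)*5 = (45/4)*5 = 225/4)
c = -76/9 (c = 2 - (-2)*(-47)/9 = 2 - 1/9*94 = 2 - 94/9 = -76/9 ≈ -8.4444)
(-5*2*(-4))*(c + v(5)) = (-5*2*(-4))*(-76/9 + 225/4) = -10*(-4)*(1721/36) = 40*(1721/36) = 17210/9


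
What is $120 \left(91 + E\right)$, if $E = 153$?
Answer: $29280$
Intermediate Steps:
$120 \left(91 + E\right) = 120 \left(91 + 153\right) = 120 \cdot 244 = 29280$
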